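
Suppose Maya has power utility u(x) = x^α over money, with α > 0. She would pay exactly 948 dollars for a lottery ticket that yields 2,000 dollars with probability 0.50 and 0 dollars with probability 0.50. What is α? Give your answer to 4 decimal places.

EU(lottery) = 0.50·2000^α + 0.50·0 = 0.50·2000^α.
Equating: 948^α = 0.50·2000^α, i.e. 0.4740^α = 0.50.
Take logs: α = ln 0.50 / ln(948/2000) ≈ 0.928470.

α ≈ 0.9285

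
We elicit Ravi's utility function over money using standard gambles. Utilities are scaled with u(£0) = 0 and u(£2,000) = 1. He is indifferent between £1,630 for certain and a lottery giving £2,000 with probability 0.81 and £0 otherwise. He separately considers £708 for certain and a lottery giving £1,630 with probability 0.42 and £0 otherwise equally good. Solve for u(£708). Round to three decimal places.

0.340

From the first indifference, u(£1,630) = 0.81·u(£2,000) + 0.19·u(£0) = 0.81·1 + 0.19·0 = 0.81.
Chaining: u(£708) = 0.42·0.81 + 0.58·0.00 = 0.3402.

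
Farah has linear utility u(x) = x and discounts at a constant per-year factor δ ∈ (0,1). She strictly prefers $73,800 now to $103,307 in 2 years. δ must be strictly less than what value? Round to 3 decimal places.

δ < 0.845

Comparing present values: 73800 > δ^2·103307.
So δ^2 < 73800/103307 = 0.71438; taking the square root of both positive sides preserves the inequality.
δ < (73800/103307)^(1/2) ≈ 0.845.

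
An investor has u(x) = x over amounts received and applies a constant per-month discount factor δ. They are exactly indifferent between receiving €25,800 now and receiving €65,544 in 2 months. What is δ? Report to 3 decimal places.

δ ≈ 0.627

Indifference means u(25800) = δ^2 · u(65544), so δ^2 = u(25800)/u(65544).
With u(x) = x: δ^2 = 25800/65544 = 0.39363.
So δ = 0.39363^(1/2) ≈ 0.627.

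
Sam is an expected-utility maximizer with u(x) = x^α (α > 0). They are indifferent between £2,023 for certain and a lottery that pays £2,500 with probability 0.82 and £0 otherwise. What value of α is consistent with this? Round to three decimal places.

The lottery's expected utility is 0.82·u(2500) + 0.18·u(0) = 0.82·2500^α (since u(0) = 0 for α > 0).
Indifference: 2023^α = 0.82·2500^α, so (2023/2500)^α = 0.82.
α = ln(0.82) / ln(2023/2500) = -0.198451/-0.211709 ≈ 0.937.

α ≈ 0.937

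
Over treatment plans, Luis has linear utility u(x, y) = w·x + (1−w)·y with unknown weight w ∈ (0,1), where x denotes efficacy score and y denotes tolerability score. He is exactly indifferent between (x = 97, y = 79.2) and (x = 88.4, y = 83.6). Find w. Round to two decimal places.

w = 0.34

u(97,79.2) = u(88.4,83.6) means w·97 + (1−w)·79.2 = w·88.4 + (1−w)·83.6.
w·(97−88.4) = (1−w)·(83.6−79.2), i.e. w·8.6 = (1−w)·4.4.
Hence w = 4.4/(8.6+4.4) = 4.4/13 = 0.34.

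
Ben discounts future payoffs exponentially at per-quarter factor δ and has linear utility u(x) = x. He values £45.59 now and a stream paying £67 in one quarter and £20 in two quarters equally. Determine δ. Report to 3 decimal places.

δ ≈ 0.580

Equating present values: 45.59 = 67δ + 20δ².
So 20δ² + 67δ − 45.59 = 0.
The positive root is δ = [−67 + √(67² + 4·20·45.59)] / (2·20) = (−67 + 90.201)/40 ≈ 0.580.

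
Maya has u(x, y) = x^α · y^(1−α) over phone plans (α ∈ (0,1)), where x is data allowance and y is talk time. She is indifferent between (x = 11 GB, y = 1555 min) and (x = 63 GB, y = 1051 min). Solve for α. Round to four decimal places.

α ≈ 0.1833

Set the two utilities equal: 11^α·1555^(1−α) = 63^α·1051^(1−α).
Rearrange to (11/63)^α = (1051/1555)^(1−α) and take logs: α·-1.7452395 = (1−α)·-0.3917335.
Thus α·(-2.1369730) = -0.3917335, so α = -0.3917335/-2.1369730 ≈ 0.1833.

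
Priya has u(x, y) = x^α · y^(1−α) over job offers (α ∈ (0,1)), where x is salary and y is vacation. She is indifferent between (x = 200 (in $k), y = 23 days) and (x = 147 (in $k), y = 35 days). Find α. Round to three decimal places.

The Cobb–Douglas utilities coincide, so 200^α·23^(1−α) = 147^α·35^(1−α).
(200/147)^α = (35/23)^(1−α); take logs: α·ln(200/147) = (1−α)·ln(35/23), i.e. α·0.307885 = (1−α)·0.419854.
With A = 0.307885 and B = 0.419854: α·A = (1−α)·B, so α = B/(A+B) = 0.419854/0.727739 ≈ 0.577.

α ≈ 0.577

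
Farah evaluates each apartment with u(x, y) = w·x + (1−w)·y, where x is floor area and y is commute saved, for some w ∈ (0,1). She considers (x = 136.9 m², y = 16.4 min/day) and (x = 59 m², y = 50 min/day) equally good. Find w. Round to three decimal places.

Indifference: w·136.9 + (1−w)·16.4 = w·59 + (1−w)·50.
Rearranging, 77.9·w − 33.6·(1−w) = 0.
Hence w = 33.6/(77.9+33.6) = 33.6/111.5 = 0.301.

w = 0.301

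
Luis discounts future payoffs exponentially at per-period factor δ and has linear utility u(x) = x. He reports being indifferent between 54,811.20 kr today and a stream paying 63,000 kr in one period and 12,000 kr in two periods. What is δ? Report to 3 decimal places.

δ ≈ 0.760

Present value of the stream is 63000·δ + 12000·δ². Indifference gives 63000δ + 12000δ² = 54811.20.
Rearranged: 12000δ² + 63000δ − 54811.20 = 0.
The positive root is δ = [−63000 + √(63000² + 4·12000·54811.20)] / (2·12000) = (−63000 + 81240.000)/24000 ≈ 0.760.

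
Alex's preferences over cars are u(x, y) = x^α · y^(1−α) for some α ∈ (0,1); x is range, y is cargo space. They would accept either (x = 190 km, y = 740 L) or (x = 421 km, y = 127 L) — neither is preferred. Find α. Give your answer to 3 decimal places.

α ≈ 0.689

The Cobb–Douglas utilities coincide, so 190^α·740^(1−α) = 421^α·127^(1−α).
(190/421)^α = (127/740)^(1−α); take logs: α·ln(190/421) = (1−α)·ln(127/740), i.e. α·-0.795609 = (1−α)·-1.762463.
So α/(1−α) = (-1.762463)/(-0.795609) = 2.215238, and α = 2.215238/3.215238 ≈ 0.689.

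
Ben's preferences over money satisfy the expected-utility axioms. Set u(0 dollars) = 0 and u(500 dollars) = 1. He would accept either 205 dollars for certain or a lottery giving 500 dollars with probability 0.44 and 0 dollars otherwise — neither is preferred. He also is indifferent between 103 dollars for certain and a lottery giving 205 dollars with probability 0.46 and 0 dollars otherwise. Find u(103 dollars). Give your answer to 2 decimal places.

From the first indifference, u(205 dollars) = 0.44·u(500 dollars) + 0.56·u(0 dollars) = 0.44·1 + 0.56·0 = 0.44.
Chaining: u(103 dollars) = 0.46·0.44 + 0.54·0.00 = 0.2024.

0.20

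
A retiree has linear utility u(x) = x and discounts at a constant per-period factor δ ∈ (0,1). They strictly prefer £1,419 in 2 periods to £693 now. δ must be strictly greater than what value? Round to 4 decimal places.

Comparing present values: 693 < δ^2·1419.
Dividing by 1419: δ^2 > 0.48837. Both sides are positive, so the square root keeps the direction.
δ > (693/1419)^(1/2) ≈ 0.6988.

δ > 0.6988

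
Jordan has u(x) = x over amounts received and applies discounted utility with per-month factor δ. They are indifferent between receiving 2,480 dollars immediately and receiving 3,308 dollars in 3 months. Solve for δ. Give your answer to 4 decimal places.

δ ≈ 0.9084

The payoff in 3 months is discounted by δ^3, so u(2480) = δ^3·u(3308) and δ^3 = u(2480)/u(3308).
With u(x) = x: δ^3 = 2480/3308 = 0.74970.
So δ = 0.74970^(1/3) ≈ 0.9084.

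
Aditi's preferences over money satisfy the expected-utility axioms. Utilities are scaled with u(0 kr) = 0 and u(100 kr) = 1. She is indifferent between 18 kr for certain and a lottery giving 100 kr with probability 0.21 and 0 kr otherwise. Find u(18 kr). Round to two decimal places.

The indifference gives u(18 kr) = 0.21·u(100 kr) + 0.79·u(0 kr) = 0.21·1 + 0.79·0 = 0.21.

0.21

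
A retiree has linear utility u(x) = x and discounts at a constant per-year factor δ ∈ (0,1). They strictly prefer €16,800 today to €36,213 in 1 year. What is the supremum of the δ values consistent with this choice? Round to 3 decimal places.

δ < 0.464

Under u(x) = x this choice says 16800 > δ·36213.
So δ < 16800/36213 = 0.46392.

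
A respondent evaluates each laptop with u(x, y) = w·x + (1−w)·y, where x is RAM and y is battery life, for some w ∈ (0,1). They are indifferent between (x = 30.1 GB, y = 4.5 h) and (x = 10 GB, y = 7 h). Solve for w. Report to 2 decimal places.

u(30.1,4.5) = u(10,7) means w·30.1 + (1−w)·4.5 = w·10 + (1−w)·7.
Rearranging, 20.1·w − 2.5·(1−w) = 0.
So w/(1−w) = 2.5/20.1 = 0.1244, giving w = 2.5/(20.1+2.5) = 0.11.

w = 0.11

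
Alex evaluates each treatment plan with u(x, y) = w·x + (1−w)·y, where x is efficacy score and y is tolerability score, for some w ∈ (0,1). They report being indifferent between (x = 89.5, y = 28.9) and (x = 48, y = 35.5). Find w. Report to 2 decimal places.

w = 0.14

Equating utilities: w·89.5 + (1−w)·28.9 = w·48 + (1−w)·35.5.
Rearranging, 41.5·w − 6.6·(1−w) = 0.
Hence w = 6.6/(41.5+6.6) = 6.6/48.1 = 0.14.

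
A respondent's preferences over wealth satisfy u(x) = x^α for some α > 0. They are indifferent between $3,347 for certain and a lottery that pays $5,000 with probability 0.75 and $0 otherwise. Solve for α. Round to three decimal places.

α ≈ 0.717

Since u(0) = 0, the lottery's EU is 0.75·5000^α.
Setting u(3347) equal to that: 3347^α = 0.75·5000^α ⇒ (3347/5000)^α = 0.75.
Taking logs: α·ln(3347/5000) = ln(0.75), so α = -0.287682 / -0.401373 ≈ 0.717.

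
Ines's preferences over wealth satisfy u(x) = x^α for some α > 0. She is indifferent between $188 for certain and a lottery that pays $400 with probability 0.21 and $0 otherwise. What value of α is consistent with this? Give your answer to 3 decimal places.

α ≈ 2.067

Since u(0) = 0, the lottery's EU is 0.21·400^α.
Setting u(188) equal to that: 188^α = 0.21·400^α ⇒ (188/400)^α = 0.21.
α = ln(0.21) / ln(188/400) = -1.560648/-0.755023 ≈ 2.067.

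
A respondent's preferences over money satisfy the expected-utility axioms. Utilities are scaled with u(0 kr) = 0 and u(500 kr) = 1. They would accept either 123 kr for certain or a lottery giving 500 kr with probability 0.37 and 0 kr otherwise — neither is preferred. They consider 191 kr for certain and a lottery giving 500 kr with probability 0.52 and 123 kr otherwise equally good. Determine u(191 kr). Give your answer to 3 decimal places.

From the first indifference, u(123 kr) = 0.37·u(500 kr) + 0.63·u(0 kr) = 0.37·1 + 0.63·0 = 0.37.
Chaining: u(191 kr) = 0.52·1.00 + 0.48·0.37 = 0.6976.

0.698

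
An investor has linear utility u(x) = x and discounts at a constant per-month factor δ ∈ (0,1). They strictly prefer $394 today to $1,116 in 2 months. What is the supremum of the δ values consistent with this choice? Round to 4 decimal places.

δ < 0.5942

Under u(x) = x this choice says 394 > δ^2·1116.
So δ^2 < 394/1116 = 0.35305; taking the square root of both positive sides preserves the inequality.
δ < 0.35305^(1/2) = 0.5942.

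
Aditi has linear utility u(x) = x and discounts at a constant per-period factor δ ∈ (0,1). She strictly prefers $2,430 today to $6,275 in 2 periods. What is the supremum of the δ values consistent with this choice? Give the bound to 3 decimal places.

The preference means 2430 > δ^2·6275.
Dividing by 6275: δ^2 < 0.38725. Both sides are positive, so the square root keeps the direction.
δ < 0.38725^(1/2) = 0.622.

δ < 0.622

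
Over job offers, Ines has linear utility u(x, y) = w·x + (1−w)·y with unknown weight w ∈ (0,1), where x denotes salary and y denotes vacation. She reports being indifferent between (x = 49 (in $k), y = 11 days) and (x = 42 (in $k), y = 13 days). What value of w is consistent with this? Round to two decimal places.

Equating utilities: w·49 + (1−w)·11 = w·42 + (1−w)·13.
w·(49−42) = (1−w)·(13−11), i.e. w·7 = (1−w)·2.
So w/(1−w) = 2/7 = 0.2857, giving w = 2/(7+2) = 0.22.

w = 0.22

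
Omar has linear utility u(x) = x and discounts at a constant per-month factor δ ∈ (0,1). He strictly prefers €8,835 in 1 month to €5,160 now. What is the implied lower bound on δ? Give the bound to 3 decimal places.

Under u(x) = x this choice says 5160 < δ·8835.
So δ > 5160/8835 = 0.58404.

δ > 0.584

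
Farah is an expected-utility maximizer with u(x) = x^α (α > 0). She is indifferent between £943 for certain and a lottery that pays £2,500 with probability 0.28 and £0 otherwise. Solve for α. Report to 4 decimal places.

EU(lottery) = 0.28·2500^α + 0.72·0 = 0.28·2500^α.
Equating: 943^α = 0.28·2500^α, i.e. 0.3772^α = 0.28.
Take logs: α = ln 0.28 / ln(943/2500) ≈ 1.305633.

α ≈ 1.3056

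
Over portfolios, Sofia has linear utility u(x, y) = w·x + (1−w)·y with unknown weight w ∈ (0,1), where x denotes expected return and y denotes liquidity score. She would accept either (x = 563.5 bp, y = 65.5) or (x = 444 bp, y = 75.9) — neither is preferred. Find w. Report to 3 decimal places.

w = 0.080

u(563.5,65.5) = u(444,75.9) means w·563.5 + (1−w)·65.5 = w·444 + (1−w)·75.9.
Rearranging, 119.5·w − 10.4·(1−w) = 0.
So w/(1−w) = 10.4/119.5 = 0.0870, giving w = 10.4/(119.5+10.4) = 0.080.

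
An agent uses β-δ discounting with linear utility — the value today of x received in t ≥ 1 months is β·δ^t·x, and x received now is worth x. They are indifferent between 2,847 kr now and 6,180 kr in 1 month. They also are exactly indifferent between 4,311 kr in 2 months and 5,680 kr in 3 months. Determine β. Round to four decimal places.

The second indifference involves only future payoffs, so β cancels: β·δ^2·4311 = β·δ^3·5680, giving δ = 4311/5680 = 0.75898.
Now use the now-vs-future pair: 2847 = β·δ·6180 gives β = 2847/(0.75898·6180) ≈ 0.6070.

β ≈ 0.6070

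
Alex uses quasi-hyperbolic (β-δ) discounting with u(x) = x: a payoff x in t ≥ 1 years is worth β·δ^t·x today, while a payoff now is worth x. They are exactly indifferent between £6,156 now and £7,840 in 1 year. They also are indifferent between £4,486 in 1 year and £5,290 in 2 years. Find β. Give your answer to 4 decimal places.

β ≈ 0.9259

The second indifference involves only future payoffs, so β cancels: β·δ^1·4486 = β·δ^2·5290, giving δ = 4486/5290 = 0.84802.
The first indifference: 6156 = β·δ·7840, so β = 6156/(δ·7840) = 6156/(0.84802·7840) ≈ 0.9259.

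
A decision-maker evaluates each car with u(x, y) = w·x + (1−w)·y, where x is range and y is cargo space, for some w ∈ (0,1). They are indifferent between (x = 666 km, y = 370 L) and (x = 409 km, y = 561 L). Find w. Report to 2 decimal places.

Indifference: w·666 + (1−w)·370 = w·409 + (1−w)·561.
Rearranging, 257·w − 191·(1−w) = 0.
The marginal rate of substitution is 191/257, so w = 191/(257+191) = 0.43.

w = 0.43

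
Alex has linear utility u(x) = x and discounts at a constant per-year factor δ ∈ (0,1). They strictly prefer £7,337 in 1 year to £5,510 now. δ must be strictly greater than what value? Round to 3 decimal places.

δ > 0.751

Under u(x) = x this choice says 5510 < δ·7337.
So δ > 5510/7337 = 0.75099.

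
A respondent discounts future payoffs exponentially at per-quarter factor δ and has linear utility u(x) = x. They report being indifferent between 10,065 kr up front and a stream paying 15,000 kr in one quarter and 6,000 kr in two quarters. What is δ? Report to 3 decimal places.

δ ≈ 0.550

The stream is worth 15000δ + 6000δ² today, so 15000δ + 6000δ² = 10065.
So 6000δ² + 15000δ − 10065 = 0.
δ = (−15000 + √(15000² + 4·6000·10065)) / (2·6000) = (−15000 + √466560000.00) / 12000 ≈ 0.550.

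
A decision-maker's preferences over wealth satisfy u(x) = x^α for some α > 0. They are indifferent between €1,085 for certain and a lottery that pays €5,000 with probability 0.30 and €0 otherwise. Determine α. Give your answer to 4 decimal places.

The lottery's expected utility is 0.30·u(5000) + 0.70·u(0) = 0.30·5000^α (since u(0) = 0 for α > 0).
Indifference: 1085^α = 0.30·5000^α, so (1085/5000)^α = 0.30.
α = ln(0.30) / ln(1085/5000) = -1.2039728/-1.5278579 ≈ 0.7880.

α ≈ 0.7880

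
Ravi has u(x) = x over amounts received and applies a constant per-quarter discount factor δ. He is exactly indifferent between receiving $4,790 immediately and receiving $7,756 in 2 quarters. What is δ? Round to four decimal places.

Equating discounted utilities: u(4790) = δ^2·u(7756) ⇒ δ^2 = u(4790)/u(7756).
With u(x) = x: δ^2 = 4790/7756 = 0.61759.
So δ = 0.61759^(1/2) ≈ 0.7859.

δ ≈ 0.7859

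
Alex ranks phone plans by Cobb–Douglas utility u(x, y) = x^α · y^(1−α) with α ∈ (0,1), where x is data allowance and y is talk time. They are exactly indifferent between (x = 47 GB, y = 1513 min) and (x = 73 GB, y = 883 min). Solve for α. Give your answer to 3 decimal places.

Indifference: 47^α · 1513^(1−α) = 73^α · 883^(1−α).
(47/73)^α = (883/1513)^(1−α); take logs: α·ln(47/73) = (1−α)·ln(883/1513), i.e. α·-0.440312 = (1−α)·-0.538525.
So α/(1−α) = (-0.538525)/(-0.440312) = 1.223053, and α = 1.223053/2.223053 ≈ 0.550.

α ≈ 0.550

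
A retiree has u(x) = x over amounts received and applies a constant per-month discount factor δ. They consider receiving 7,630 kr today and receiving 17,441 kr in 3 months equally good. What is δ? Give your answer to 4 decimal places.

δ ≈ 0.7591

Equating discounted utilities: u(7630) = δ^3·u(17441) ⇒ δ^3 = u(7630)/u(17441).
With u(x) = x: δ^3 = 7630/17441 = 0.43747.
So δ = 0.43747^(1/3) ≈ 0.7591.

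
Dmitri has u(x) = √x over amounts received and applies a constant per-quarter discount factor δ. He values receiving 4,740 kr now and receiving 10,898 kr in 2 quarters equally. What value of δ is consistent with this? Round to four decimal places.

Indifference means u(4740) = δ^2 · u(10898), so δ^2 = u(4740)/u(10898).
With u(x) = √x: δ^2 = √4740/√10898 = √(4740/10898) = 0.65950.
Hence δ = (0.65950)^(1/2) = 0.812097.

δ ≈ 0.8121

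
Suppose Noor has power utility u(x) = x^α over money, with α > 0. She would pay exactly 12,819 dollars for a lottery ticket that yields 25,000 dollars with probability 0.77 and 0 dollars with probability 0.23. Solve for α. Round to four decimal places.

α ≈ 0.3913

EU(lottery) = 0.77·25000^α + 0.23·0 = 0.77·25000^α.
Equating: 12819^α = 0.77·25000^α, i.e. 0.5128^α = 0.77.
Take logs: α = ln 0.77 / ln(12819/25000) ≈ 0.391295.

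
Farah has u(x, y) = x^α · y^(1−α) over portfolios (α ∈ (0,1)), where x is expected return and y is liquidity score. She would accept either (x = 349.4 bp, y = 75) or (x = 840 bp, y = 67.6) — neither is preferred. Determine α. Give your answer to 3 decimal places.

α ≈ 0.106

Set the two utilities equal: 349.4^α·75^(1−α) = 840^α·67.6^(1−α).
Rearrange to (349.4/840)^α = (67.6/75)^(1−α) and take logs: α·-0.877184 = (1−α)·-0.103880.
Thus α·(-0.981064) = -0.103880, so α = -0.103880/-0.981064 ≈ 0.106.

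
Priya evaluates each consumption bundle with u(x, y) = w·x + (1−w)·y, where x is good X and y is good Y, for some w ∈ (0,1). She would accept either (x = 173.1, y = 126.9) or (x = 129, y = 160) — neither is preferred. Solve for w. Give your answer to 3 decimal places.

w = 0.429

u(173.1,126.9) = u(129,160) means w·173.1 + (1−w)·126.9 = w·129 + (1−w)·160.
w·(173.1−129) = (1−w)·(160−126.9), i.e. w·44.1 = (1−w)·33.1.
Hence w = 33.1/(44.1+33.1) = 33.1/77.2 = 0.429.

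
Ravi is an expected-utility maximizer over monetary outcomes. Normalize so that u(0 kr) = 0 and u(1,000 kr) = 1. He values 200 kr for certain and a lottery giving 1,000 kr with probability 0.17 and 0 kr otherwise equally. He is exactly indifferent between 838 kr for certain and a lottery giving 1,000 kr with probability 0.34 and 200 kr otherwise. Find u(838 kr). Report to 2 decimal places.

First, u(200 kr) = 0.17·u(1,000 kr) + 0.83·u(0 kr) = 0.17.
Chaining: u(838 kr) = 0.34·1.00 + 0.66·0.17 = 0.4522.

0.45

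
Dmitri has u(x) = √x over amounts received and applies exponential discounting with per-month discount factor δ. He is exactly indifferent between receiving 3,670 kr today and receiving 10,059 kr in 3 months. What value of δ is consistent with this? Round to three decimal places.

δ ≈ 0.845

The payoff in 3 months is discounted by δ^3, so u(3670) = δ^3·u(10059) and δ^3 = u(3670)/u(10059).
Since u(x) = √x, δ^3 = √(3670/10059) = 0.60403.
Hence δ = (0.60403)^(1/3) = 0.84531.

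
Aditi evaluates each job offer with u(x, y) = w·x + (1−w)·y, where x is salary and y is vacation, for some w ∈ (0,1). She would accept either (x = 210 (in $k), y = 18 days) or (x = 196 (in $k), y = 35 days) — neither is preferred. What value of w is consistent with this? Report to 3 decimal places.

w = 0.548

Indifference: w·210 + (1−w)·18 = w·196 + (1−w)·35.
w·(210−196) = (1−w)·(35−18), i.e. w·14 = (1−w)·17.
The marginal rate of substitution is 17/14, so w = 17/(14+17) = 0.548.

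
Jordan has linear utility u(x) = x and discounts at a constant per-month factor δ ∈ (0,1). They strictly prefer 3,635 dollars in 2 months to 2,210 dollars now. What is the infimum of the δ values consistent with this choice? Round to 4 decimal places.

δ > 0.7797

Comparing present values: 2210 < δ^2·3635.
Dividing by 3635: δ^2 > 0.60798. Both sides are positive, so the square root keeps the direction.
δ > (2210/3635)^(1/2) ≈ 0.7797.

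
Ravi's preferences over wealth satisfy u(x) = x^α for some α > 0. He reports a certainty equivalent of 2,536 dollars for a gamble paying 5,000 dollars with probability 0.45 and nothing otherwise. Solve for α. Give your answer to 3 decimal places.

Since u(0) = 0, the lottery's EU is 0.45·5000^α.
Setting u(2536) equal to that: 2536^α = 0.45·5000^α ⇒ (2536/5000)^α = 0.45.
α = ln(0.45) / ln(2536/5000) = -0.798508/-0.678850 ≈ 1.176.

α ≈ 1.176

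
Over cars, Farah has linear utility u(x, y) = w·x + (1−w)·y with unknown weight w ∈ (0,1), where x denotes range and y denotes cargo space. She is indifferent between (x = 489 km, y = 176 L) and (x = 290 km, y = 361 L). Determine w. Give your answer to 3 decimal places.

w = 0.482

Indifference: w·489 + (1−w)·176 = w·290 + (1−w)·361.
Collecting terms: w·199 = (1−w)·185.
So w/(1−w) = 185/199 = 0.9296, giving w = 185/(199+185) = 0.482.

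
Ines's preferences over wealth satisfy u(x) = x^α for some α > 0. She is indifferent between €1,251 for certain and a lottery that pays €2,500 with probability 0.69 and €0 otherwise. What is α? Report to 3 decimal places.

EU(lottery) = 0.69·2500^α + 0.31·0 = 0.69·2500^α.
Setting u(1251) equal to that: 1251^α = 0.69·2500^α ⇒ (1251/2500)^α = 0.69.
Taking logs: α·ln(1251/2500) = ln(0.69), so α = -0.371064 / -0.692348 ≈ 0.536.

α ≈ 0.536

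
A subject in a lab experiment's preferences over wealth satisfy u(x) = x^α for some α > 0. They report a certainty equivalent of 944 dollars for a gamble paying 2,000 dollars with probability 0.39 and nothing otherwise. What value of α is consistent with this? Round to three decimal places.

α ≈ 1.254

The lottery's expected utility is 0.39·u(2000) + 0.61·u(0) = 0.39·2000^α (since u(0) = 0 for α > 0).
Indifference: 944^α = 0.39·2000^α, so (944/2000)^α = 0.39.
Taking logs: α·ln(944/2000) = ln(0.39), so α = -0.941609 / -0.750776 ≈ 1.254.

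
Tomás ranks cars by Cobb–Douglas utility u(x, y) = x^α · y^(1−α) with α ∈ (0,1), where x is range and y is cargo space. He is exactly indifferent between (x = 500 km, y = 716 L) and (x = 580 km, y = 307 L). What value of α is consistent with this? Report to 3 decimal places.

Set the two utilities equal: 500^α·716^(1−α) = 580^α·307^(1−α).
Taking logs: α·ln 500 + (1−α)·ln 716 = α·ln 580 + (1−α)·ln 307, i.e. α·-0.148420 = (1−α)·-0.846832.
So α/(1−α) = (-0.846832)/(-0.148420) = 5.705646, and α = 5.705646/6.705646 ≈ 0.851.

α ≈ 0.851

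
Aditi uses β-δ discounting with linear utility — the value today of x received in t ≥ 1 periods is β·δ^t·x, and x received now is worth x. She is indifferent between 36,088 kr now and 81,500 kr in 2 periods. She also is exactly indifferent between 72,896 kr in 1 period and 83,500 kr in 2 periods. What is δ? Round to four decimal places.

δ ≈ 0.8730

From the later pair, β·δ^1·72896 = β·δ^2·83500; dividing through, δ = 72896/83500 = 0.87301.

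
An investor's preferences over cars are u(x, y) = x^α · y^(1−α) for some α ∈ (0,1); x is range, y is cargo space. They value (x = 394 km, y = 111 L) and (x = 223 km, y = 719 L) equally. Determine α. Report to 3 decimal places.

Indifference: 394^α · 111^(1−α) = 223^α · 719^(1−α).
Taking logs: α·ln 394 + (1−α)·ln 111 = α·ln 223 + (1−α)·ln 719, i.e. α·0.569179 = (1−α)·1.868331.
Thus α·(2.437510) = 1.868331, so α = 1.868331/2.437510 ≈ 0.766.

α ≈ 0.766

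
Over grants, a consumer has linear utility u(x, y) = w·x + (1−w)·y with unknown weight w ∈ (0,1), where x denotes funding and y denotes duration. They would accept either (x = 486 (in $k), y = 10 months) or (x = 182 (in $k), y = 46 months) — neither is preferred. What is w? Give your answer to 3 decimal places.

w = 0.106

Indifference: w·486 + (1−w)·10 = w·182 + (1−w)·46.
Collecting terms: w·304 = (1−w)·36.
The marginal rate of substitution is 36/304, so w = 36/(304+36) = 0.106.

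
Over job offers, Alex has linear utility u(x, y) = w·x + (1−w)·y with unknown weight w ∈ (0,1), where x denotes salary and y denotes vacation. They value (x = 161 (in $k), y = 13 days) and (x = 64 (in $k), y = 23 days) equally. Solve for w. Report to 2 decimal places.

w = 0.09

Equating utilities: w·161 + (1−w)·13 = w·64 + (1−w)·23.
Rearranging, 97·w − 10·(1−w) = 0.
So w/(1−w) = 10/97 = 0.1031, giving w = 10/(97+10) = 0.09.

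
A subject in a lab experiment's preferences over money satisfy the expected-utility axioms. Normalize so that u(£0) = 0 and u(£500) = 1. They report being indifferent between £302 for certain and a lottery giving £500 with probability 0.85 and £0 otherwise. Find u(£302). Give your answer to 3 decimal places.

0.850

The indifference gives u(£302) = 0.85·u(£500) + 0.15·u(£0) = 0.85·1 + 0.15·0 = 0.85.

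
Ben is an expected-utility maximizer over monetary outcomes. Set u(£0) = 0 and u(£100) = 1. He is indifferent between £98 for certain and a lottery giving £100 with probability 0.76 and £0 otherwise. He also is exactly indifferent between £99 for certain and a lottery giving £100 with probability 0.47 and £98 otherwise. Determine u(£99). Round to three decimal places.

0.873

The first gamble pins u(£98): it must equal 0.76·1 + 0.24·0 = 0.76.
The second indifference gives u(£99) = 0.47·u(£100) + 0.53·u(£98) = 0.47·1.00 + 0.53·0.76 = 0.8728.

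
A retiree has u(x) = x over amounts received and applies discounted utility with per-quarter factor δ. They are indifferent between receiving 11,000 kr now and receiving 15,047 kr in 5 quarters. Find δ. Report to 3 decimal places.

δ ≈ 0.939

The payoff in 5 quarters is discounted by δ^5, so u(11000) = δ^5·u(15047) and δ^5 = u(11000)/u(15047).
With u(x) = x: δ^5 = 11000/15047 = 0.73104.
Hence δ = (0.73104)^(1/5) = 0.93927.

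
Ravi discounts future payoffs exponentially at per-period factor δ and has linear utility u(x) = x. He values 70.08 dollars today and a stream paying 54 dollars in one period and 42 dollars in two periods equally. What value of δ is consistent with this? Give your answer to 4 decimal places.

The stream is worth 54δ + 42δ² today, so 54δ + 42δ² = 70.08.
So 42δ² + 54δ − 70.08 = 0.
By the quadratic formula (taking the positive root), δ = (−54 + √14689.44) / 84 ≈ 0.8000.

δ ≈ 0.8000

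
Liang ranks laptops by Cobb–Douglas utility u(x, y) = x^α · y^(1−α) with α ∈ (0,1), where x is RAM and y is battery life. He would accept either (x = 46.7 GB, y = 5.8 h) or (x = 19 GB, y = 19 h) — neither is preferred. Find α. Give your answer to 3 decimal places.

Set the two utilities equal: 46.7^α·5.8^(1−α) = 19^α·19^(1−α).
Taking logs: α·ln 46.7 + (1−α)·ln 5.8 = α·ln 19 + (1−α)·ln 19, i.e. α·0.899305 = (1−α)·1.186581.
So α/(1−α) = (1.186581)/(0.899305) = 1.319442, and α = 1.319442/2.319442 ≈ 0.569.

α ≈ 0.569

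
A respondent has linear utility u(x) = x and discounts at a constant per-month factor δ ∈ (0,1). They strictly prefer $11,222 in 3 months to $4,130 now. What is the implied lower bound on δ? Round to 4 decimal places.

Under u(x) = x this choice says 4130 < δ^3·11222.
Hence δ^3 > 4130/11222 = 0.36803, and x ↦ x^(1/3) is increasing on (0,∞).
δ > 0.36803^(1/3) = 0.7166.

δ > 0.7166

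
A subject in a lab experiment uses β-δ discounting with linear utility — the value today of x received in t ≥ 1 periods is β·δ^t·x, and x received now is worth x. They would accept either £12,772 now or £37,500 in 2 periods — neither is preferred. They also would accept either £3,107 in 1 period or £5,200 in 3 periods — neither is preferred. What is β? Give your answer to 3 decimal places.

β ≈ 0.570

From the later pair, β·δ^1·3107 = β·δ^3·5200; dividing through, δ^2 = 3107/5200 = 0.59750, so δ = 0.77298.
The first indifference: 12772 = β·δ^2·37500, so β = 12772/(δ^2·37500) = 12772/(0.59750·37500) ≈ 0.570.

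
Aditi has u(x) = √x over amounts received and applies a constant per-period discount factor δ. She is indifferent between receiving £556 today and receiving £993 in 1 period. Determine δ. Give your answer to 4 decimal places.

Indifference means u(556) = δ · u(993), so δ = u(556)/u(993).
Since u(x) = √x, δ = √(556/993) = 0.74828.

δ ≈ 0.7483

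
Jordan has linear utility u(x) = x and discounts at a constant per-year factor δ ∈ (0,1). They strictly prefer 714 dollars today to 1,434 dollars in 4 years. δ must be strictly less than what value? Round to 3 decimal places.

Comparing present values: 714 > δ^4·1434.
So δ^4 < 714/1434 = 0.49791; taking the 4th root of both positive sides preserves the inequality.
δ < (714/1434)^(1/4) ≈ 0.840.

δ < 0.840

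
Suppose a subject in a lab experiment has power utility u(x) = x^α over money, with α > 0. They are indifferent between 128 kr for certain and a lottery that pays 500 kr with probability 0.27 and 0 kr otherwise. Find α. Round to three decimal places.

The lottery's expected utility is 0.27·u(500) + 0.73·u(0) = 0.27·500^α (since u(0) = 0 for α > 0).
Indifference: 128^α = 0.27·500^α, so (128/500)^α = 0.27.
Take logs: α = ln 0.27 / ln(128/500) ≈ 0.96092.

α ≈ 0.961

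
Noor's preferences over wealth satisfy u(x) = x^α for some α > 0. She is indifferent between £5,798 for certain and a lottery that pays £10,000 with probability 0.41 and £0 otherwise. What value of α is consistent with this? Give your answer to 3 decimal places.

EU(lottery) = 0.41·10000^α + 0.59·0 = 0.41·10000^α.
Indifference: 5798^α = 0.41·10000^α, so (5798/10000)^α = 0.41.
Taking logs: α·ln(5798/10000) = ln(0.41), so α = -0.891598 / -0.545072 ≈ 1.636.

α ≈ 1.636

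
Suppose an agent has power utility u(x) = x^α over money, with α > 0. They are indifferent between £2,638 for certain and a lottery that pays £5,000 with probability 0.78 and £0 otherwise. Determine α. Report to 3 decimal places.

Since u(0) = 0, the lottery's EU is 0.78·5000^α.
Indifference: 2638^α = 0.78·5000^α, so (2638/5000)^α = 0.78.
Taking logs: α·ln(2638/5000) = ln(0.78), so α = -0.248461 / -0.639417 ≈ 0.389.

α ≈ 0.389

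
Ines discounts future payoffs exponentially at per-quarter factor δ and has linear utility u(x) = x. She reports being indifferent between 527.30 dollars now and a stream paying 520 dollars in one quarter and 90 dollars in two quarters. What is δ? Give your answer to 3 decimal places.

δ ≈ 0.880

Present value of the stream is 520·δ + 90·δ². Indifference gives 520δ + 90δ² = 527.30.
That is, 90δ² + 520δ − 527.30 = 0, a quadratic in δ.
By the quadratic formula (taking the positive root), δ = (−520 + √460228.00) / 180 ≈ 0.880.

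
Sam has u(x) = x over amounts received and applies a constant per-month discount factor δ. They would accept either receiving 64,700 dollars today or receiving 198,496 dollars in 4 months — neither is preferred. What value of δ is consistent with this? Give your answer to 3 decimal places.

δ ≈ 0.756

Equating discounted utilities: u(64700) = δ^4·u(198496) ⇒ δ^4 = u(64700)/u(198496).
With u(x) = x: δ^4 = 64700/198496 = 0.32595.
Taking the 4th root: δ = 0.32595^(1/4) ≈ 0.756.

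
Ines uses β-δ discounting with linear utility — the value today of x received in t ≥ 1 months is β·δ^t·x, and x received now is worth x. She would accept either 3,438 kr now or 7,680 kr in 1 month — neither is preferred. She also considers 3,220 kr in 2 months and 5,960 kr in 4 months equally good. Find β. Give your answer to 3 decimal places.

The second indifference involves only future payoffs, so β cancels: β·δ^2·3220 = β·δ^4·5960, giving δ^2 = 3220/5960 = 0.54027, so δ = 0.73503.
Substituting δ into 3438 = β·δ·7680: β = 3438/(5645.027) ≈ 0.609.

β ≈ 0.609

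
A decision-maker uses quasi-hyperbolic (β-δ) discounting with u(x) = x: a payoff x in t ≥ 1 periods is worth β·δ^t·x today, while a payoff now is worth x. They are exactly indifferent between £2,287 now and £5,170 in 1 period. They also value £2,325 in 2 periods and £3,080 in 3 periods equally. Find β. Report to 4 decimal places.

β ≈ 0.5860

The second indifference involves only future payoffs, so β cancels: β·δ^2·2325 = β·δ^3·3080, giving δ = 2325/3080 = 0.75487.
Substituting δ into 2287 = β·δ·5170: β = 2287/(3902.679) ≈ 0.5860.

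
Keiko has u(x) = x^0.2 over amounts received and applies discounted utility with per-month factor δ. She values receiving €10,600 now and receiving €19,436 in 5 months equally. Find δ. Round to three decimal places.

δ ≈ 0.976

Equating discounted utilities: u(10600) = δ^5·u(19436) ⇒ δ^5 = u(10600)/u(19436).
Since u(x) = x^0.2, δ^5 = (10600/19436)^0.2 = 0.54538^0.2 = 0.88581.
Taking the 5th root: δ = 0.88581^(1/5) ≈ 0.976.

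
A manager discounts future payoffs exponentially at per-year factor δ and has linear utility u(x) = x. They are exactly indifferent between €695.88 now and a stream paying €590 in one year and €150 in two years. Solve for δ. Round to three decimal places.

Present value of the stream is 590·δ + 150·δ². Indifference gives 590δ + 150δ² = 695.88.
Rearranged: 150δ² + 590δ − 695.88 = 0.
By the quadratic formula (taking the positive root), δ = (−590 + √765628.00) / 300 ≈ 0.950.

δ ≈ 0.950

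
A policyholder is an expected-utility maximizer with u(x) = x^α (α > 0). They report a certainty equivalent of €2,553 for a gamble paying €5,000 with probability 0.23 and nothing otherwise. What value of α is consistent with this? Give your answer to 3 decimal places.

α ≈ 2.186

The lottery's expected utility is 0.23·u(5000) + 0.77·u(0) = 0.23·5000^α (since u(0) = 0 for α > 0).
Setting u(2553) equal to that: 2553^α = 0.23·5000^α ⇒ (2553/5000)^α = 0.23.
Taking logs: α·ln(2553/5000) = ln(0.23), so α = -1.469676 / -0.672169 ≈ 2.186.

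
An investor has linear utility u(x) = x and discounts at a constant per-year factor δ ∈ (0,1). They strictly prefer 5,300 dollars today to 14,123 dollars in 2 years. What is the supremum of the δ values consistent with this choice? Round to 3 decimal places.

δ < 0.613

The preference means 5300 > δ^2·14123.
Dividing by 14123: δ^2 < 0.37527. Both sides are positive, so the square root keeps the direction.
δ < 0.37527^(1/2) = 0.613.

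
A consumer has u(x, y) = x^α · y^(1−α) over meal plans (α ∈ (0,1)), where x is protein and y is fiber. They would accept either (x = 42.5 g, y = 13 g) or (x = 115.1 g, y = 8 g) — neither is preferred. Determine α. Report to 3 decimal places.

Set the two utilities equal: 42.5^α·13^(1−α) = 115.1^α·8^(1−α).
Taking logs: α·ln 42.5 + (1−α)·ln 13 = α·ln 115.1 + (1−α)·ln 8, i.e. α·-0.996297 = (1−α)·-0.485508.
With A = -0.996297 and B = -0.485508: α·A = (1−α)·B, so α = B/(A+B) = -0.485508/-1.481805 ≈ 0.328.

α ≈ 0.328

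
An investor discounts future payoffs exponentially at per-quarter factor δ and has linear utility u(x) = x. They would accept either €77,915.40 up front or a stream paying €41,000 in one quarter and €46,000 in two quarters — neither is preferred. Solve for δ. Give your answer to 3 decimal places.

δ ≈ 0.930

Equating present values: 77915.40 = 41000δ + 46000δ².
Rearranged: 46000δ² + 41000δ − 77915.40 = 0.
By the quadratic formula (taking the positive root), δ = (−41000 + √16017433600.00) / 92000 ≈ 0.930.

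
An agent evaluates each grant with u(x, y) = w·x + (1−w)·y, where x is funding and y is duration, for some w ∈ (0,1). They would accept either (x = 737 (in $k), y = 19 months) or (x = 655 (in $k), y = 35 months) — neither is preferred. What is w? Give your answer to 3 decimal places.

w = 0.163

Indifference: w·737 + (1−w)·19 = w·655 + (1−w)·35.
Collecting terms: w·82 = (1−w)·16.
The marginal rate of substitution is 16/82, so w = 16/(82+16) = 0.163.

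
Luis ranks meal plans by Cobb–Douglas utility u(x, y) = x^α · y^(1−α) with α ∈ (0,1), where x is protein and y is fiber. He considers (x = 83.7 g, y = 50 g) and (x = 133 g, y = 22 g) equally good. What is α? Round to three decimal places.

α ≈ 0.639

Indifference: 83.7^α · 50^(1−α) = 133^α · 22^(1−α).
Taking logs: α·ln 83.7 + (1−α)·ln 50 = α·ln 133 + (1−α)·ln 22, i.e. α·-0.463110 = (1−α)·-0.820981.
So α/(1−α) = (-0.820981)/(-0.463110) = 1.772756, and α = 1.772756/2.772756 ≈ 0.639.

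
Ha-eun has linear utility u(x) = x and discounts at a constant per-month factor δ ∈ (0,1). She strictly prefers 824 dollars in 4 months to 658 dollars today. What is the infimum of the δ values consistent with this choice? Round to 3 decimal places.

Comparing present values: 658 < δ^4·824.
Dividing by 824: δ^4 > 0.79854. Both sides are positive, so the 4th root keeps the direction.
δ > 0.79854^(1/4) = 0.945.

δ > 0.945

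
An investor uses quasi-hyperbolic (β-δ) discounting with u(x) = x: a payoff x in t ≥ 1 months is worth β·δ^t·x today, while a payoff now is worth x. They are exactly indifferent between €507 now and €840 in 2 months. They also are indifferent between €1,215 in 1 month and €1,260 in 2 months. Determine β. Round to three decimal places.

The second indifference involves only future payoffs, so β cancels: β·δ^1·1215 = β·δ^2·1260, giving δ = 1215/1260 = 0.96429.
Now use the now-vs-future pair: 507 = β·δ^2·840 gives β = 507/(0.92985·840) ≈ 0.649.

β ≈ 0.649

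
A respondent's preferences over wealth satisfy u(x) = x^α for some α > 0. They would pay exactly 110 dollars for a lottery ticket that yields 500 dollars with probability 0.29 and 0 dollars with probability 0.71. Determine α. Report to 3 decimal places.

α ≈ 0.818

The lottery's expected utility is 0.29·u(500) + 0.71·u(0) = 0.29·500^α (since u(0) = 0 for α > 0).
Setting u(110) equal to that: 110^α = 0.29·500^α ⇒ (110/500)^α = 0.29.
Taking logs: α·ln(110/500) = ln(0.29), so α = -1.237874 / -1.514128 ≈ 0.818.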